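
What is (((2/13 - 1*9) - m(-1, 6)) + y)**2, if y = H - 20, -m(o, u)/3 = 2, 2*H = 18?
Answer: 32400/169 ≈ 191.72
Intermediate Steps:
H = 9 (H = (1/2)*18 = 9)
m(o, u) = -6 (m(o, u) = -3*2 = -6)
y = -11 (y = 9 - 20 = -11)
(((2/13 - 1*9) - m(-1, 6)) + y)**2 = (((2/13 - 1*9) - 1*(-6)) - 11)**2 = (((2*(1/13) - 9) + 6) - 11)**2 = (((2/13 - 9) + 6) - 11)**2 = ((-115/13 + 6) - 11)**2 = (-37/13 - 11)**2 = (-180/13)**2 = 32400/169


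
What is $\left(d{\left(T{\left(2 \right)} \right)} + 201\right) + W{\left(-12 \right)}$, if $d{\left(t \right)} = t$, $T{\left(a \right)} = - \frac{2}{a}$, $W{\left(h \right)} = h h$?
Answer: $344$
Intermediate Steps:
$W{\left(h \right)} = h^{2}$
$\left(d{\left(T{\left(2 \right)} \right)} + 201\right) + W{\left(-12 \right)} = \left(- \frac{2}{2} + 201\right) + \left(-12\right)^{2} = \left(\left(-2\right) \frac{1}{2} + 201\right) + 144 = \left(-1 + 201\right) + 144 = 200 + 144 = 344$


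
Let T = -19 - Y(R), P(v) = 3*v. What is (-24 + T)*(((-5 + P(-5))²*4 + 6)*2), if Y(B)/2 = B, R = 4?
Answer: -163812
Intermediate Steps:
Y(B) = 2*B
T = -27 (T = -19 - 2*4 = -19 - 1*8 = -19 - 8 = -27)
(-24 + T)*(((-5 + P(-5))²*4 + 6)*2) = (-24 - 27)*(((-5 + 3*(-5))²*4 + 6)*2) = -51*((-5 - 15)²*4 + 6)*2 = -51*((-20)²*4 + 6)*2 = -51*(400*4 + 6)*2 = -51*(1600 + 6)*2 = -81906*2 = -51*3212 = -163812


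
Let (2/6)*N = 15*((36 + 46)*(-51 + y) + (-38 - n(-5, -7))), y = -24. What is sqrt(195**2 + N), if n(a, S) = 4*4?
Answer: 3*I*sqrt(26795) ≈ 491.08*I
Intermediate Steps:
n(a, S) = 16
N = -279180 (N = 3*(15*((36 + 46)*(-51 - 24) + (-38 - 1*16))) = 3*(15*(82*(-75) + (-38 - 16))) = 3*(15*(-6150 - 54)) = 3*(15*(-6204)) = 3*(-93060) = -279180)
sqrt(195**2 + N) = sqrt(195**2 - 279180) = sqrt(38025 - 279180) = sqrt(-241155) = 3*I*sqrt(26795)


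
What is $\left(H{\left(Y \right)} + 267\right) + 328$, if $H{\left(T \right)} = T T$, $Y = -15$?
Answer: $820$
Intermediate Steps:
$H{\left(T \right)} = T^{2}$
$\left(H{\left(Y \right)} + 267\right) + 328 = \left(\left(-15\right)^{2} + 267\right) + 328 = \left(225 + 267\right) + 328 = 492 + 328 = 820$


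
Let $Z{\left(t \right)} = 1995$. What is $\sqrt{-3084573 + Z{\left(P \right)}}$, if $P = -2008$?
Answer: $i \sqrt{3082578} \approx 1755.7 i$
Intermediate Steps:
$\sqrt{-3084573 + Z{\left(P \right)}} = \sqrt{-3084573 + 1995} = \sqrt{-3082578} = i \sqrt{3082578}$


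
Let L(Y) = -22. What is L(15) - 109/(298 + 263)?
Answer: -12451/561 ≈ -22.194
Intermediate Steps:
L(15) - 109/(298 + 263) = -22 - 109/(298 + 263) = -22 - 109/561 = -12451/561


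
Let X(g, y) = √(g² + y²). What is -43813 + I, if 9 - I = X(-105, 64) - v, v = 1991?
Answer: -41813 - √15121 ≈ -41936.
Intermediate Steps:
I = 2000 - √15121 (I = 9 - (√((-105)² + 64²) - 1*1991) = 9 - (√(11025 + 4096) - 1991) = 9 - (√15121 - 1991) = 9 - (-1991 + √15121) = 9 + (1991 - √15121) = 2000 - √15121 ≈ 1877.0)
-43813 + I = -43813 + (2000 - √15121) = -41813 - √15121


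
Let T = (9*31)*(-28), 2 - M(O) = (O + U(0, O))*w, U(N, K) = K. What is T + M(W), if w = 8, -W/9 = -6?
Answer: -8674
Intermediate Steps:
W = 54 (W = -9*(-6) = 54)
M(O) = 2 - 16*O (M(O) = 2 - (O + O)*8 = 2 - 2*O*8 = 2 - 16*O)
T = -7812 (T = 279*(-28) = -7812)
T + M(W) = -7812 + (2 - 16*54) = -7812 + (2 - 864) = -7812 - 862 = -8674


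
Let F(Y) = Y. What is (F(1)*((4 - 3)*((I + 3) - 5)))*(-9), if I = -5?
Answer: 63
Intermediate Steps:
(F(1)*((4 - 3)*((I + 3) - 5)))*(-9) = (1*((4 - 3)*((-5 + 3) - 5)))*(-9) = (1*(1*(-2 - 5)))*(-9) = (1*(1*(-7)))*(-9) = (1*(-7))*(-9) = -7*(-9) = 63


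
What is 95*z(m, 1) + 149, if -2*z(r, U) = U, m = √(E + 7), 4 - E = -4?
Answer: 203/2 ≈ 101.50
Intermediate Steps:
E = 8 (E = 4 - 1*(-4) = 4 + 4 = 8)
m = √15 (m = √(8 + 7) = √15 ≈ 3.8730)
z(r, U) = -U/2
95*z(m, 1) + 149 = 95*(-½*1) + 149 = 95*(-½) + 149 = -95/2 + 149 = 203/2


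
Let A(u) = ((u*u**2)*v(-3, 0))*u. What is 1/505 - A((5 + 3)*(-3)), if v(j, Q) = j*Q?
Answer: 1/505 ≈ 0.0019802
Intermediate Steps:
v(j, Q) = Q*j
A(u) = 0 (A(u) = ((u*u**2)*(0*(-3)))*u = (u**3*0)*u = 0*u = 0)
1/505 - A((5 + 3)*(-3)) = 1/505 - 1*0 = 1/505 + 0 = 1/505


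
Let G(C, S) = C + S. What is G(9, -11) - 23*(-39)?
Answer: 895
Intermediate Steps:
G(9, -11) - 23*(-39) = (9 - 11) - 23*(-39) = -2 + 897 = 895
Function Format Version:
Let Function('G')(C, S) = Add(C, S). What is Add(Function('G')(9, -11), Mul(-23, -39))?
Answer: 895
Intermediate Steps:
Add(Function('G')(9, -11), Mul(-23, -39)) = Add(Add(9, -11), Mul(-23, -39)) = Add(-2, 897) = 895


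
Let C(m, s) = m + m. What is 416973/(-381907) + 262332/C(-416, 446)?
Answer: -25133337165/79436656 ≈ -316.39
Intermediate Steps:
C(m, s) = 2*m
416973/(-381907) + 262332/C(-416, 446) = 416973/(-381907) + 262332/((2*(-416))) = 416973*(-1/381907) + 262332/(-832) = -416973/381907 + 262332*(-1/832) = -416973/381907 - 65583/208 = -25133337165/79436656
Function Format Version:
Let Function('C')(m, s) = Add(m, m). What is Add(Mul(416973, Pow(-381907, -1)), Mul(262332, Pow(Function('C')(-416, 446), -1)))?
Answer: Rational(-25133337165, 79436656) ≈ -316.39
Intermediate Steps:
Function('C')(m, s) = Mul(2, m)
Add(Mul(416973, Pow(-381907, -1)), Mul(262332, Pow(Function('C')(-416, 446), -1))) = Add(Mul(416973, Pow(-381907, -1)), Mul(262332, Pow(Mul(2, -416), -1))) = Add(Mul(416973, Rational(-1, 381907)), Mul(262332, Pow(-832, -1))) = Add(Rational(-416973, 381907), Mul(262332, Rational(-1, 832))) = Add(Rational(-416973, 381907), Rational(-65583, 208)) = Rational(-25133337165, 79436656)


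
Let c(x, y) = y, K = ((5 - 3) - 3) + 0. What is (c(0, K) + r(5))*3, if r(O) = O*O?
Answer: 72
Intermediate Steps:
r(O) = O²
K = -1 (K = (2 - 3) + 0 = -1 + 0 = -1)
(c(0, K) + r(5))*3 = (-1 + 5²)*3 = (-1 + 25)*3 = 24*3 = 72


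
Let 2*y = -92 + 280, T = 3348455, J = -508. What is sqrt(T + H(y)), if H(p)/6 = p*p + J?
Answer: sqrt(3398423) ≈ 1843.5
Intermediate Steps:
y = 94 (y = (-92 + 280)/2 = (1/2)*188 = 94)
H(p) = -3048 + 6*p**2 (H(p) = 6*(p*p - 508) = 6*(p**2 - 508) = 6*(-508 + p**2) = -3048 + 6*p**2)
sqrt(T + H(y)) = sqrt(3348455 + (-3048 + 6*94**2)) = sqrt(3348455 + (-3048 + 6*8836)) = sqrt(3348455 + (-3048 + 53016)) = sqrt(3348455 + 49968) = sqrt(3398423)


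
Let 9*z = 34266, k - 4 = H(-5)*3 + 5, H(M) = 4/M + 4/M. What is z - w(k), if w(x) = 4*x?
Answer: 56858/15 ≈ 3790.5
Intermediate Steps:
H(M) = 8/M
k = 21/5 (k = 4 + ((8/(-5))*3 + 5) = 4 + ((8*(-1/5))*3 + 5) = 4 + (-8/5*3 + 5) = 4 + (-24/5 + 5) = 4 + 1/5 = 21/5 ≈ 4.2000)
z = 11422/3 (z = (1/9)*34266 = 11422/3 ≈ 3807.3)
z - w(k) = 11422/3 - 4*21/5 = 11422/3 - 1*84/5 = 11422/3 - 84/5 = 56858/15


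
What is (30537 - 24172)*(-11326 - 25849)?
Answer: -236618875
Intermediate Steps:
(30537 - 24172)*(-11326 - 25849) = 6365*(-37175) = -236618875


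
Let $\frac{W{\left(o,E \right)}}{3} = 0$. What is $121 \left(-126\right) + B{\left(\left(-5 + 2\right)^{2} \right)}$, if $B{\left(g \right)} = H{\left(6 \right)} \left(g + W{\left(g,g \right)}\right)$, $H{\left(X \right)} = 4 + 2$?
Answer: $-15192$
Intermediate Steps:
$W{\left(o,E \right)} = 0$ ($W{\left(o,E \right)} = 3 \cdot 0 = 0$)
$H{\left(X \right)} = 6$
$B{\left(g \right)} = 6 g$ ($B{\left(g \right)} = 6 \left(g + 0\right) = 6 g$)
$121 \left(-126\right) + B{\left(\left(-5 + 2\right)^{2} \right)} = 121 \left(-126\right) + 6 \left(-5 + 2\right)^{2} = -15246 + 6 \left(-3\right)^{2} = -15246 + 6 \cdot 9 = -15246 + 54 = -15192$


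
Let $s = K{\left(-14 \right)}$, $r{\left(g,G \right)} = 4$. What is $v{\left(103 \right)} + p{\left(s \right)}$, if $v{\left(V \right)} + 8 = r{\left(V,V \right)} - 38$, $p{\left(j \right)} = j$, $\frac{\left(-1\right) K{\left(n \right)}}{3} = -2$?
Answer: $-36$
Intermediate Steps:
$K{\left(n \right)} = 6$ ($K{\left(n \right)} = \left(-3\right) \left(-2\right) = 6$)
$s = 6$
$v{\left(V \right)} = -42$ ($v{\left(V \right)} = -8 + \left(4 - 38\right) = -8 - 34 = -42$)
$v{\left(103 \right)} + p{\left(s \right)} = -42 + 6 = -36$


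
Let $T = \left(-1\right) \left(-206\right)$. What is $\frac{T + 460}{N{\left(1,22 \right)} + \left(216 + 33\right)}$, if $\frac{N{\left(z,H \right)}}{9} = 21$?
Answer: $\frac{111}{73} \approx 1.5205$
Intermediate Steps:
$N{\left(z,H \right)} = 189$ ($N{\left(z,H \right)} = 9 \cdot 21 = 189$)
$T = 206$
$\frac{T + 460}{N{\left(1,22 \right)} + \left(216 + 33\right)} = \frac{206 + 460}{189 + \left(216 + 33\right)} = \frac{666}{189 + 249} = \frac{666}{438} = 666 \cdot \frac{1}{438} = \frac{111}{73}$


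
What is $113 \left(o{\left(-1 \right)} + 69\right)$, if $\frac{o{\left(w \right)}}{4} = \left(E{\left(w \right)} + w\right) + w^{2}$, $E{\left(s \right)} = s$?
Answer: $7345$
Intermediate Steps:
$o{\left(w \right)} = 4 w^{2} + 8 w$ ($o{\left(w \right)} = 4 \left(\left(w + w\right) + w^{2}\right) = 4 \left(2 w + w^{2}\right) = 4 \left(w^{2} + 2 w\right) = 4 w^{2} + 8 w$)
$113 \left(o{\left(-1 \right)} + 69\right) = 113 \left(4 \left(-1\right) \left(2 - 1\right) + 69\right) = 113 \left(4 \left(-1\right) 1 + 69\right) = 113 \left(-4 + 69\right) = 113 \cdot 65 = 7345$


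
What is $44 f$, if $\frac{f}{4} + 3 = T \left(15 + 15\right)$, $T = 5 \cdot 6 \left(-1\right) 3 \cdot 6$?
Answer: $-2851728$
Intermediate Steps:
$T = -540$ ($T = 30 \left(\left(-3\right) 6\right) = 30 \left(-18\right) = -540$)
$f = -64812$ ($f = -12 + 4 \left(- 540 \left(15 + 15\right)\right) = -12 + 4 \left(\left(-540\right) 30\right) = -12 + 4 \left(-16200\right) = -12 - 64800 = -64812$)
$44 f = 44 \left(-64812\right) = -2851728$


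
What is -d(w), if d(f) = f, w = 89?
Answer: -89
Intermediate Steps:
-d(w) = -1*89 = -89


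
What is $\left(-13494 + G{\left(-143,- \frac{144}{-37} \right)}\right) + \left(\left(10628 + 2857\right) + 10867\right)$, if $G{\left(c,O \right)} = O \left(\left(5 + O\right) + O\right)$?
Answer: $\frac{14932714}{1369} \approx 10908.0$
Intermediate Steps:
$G{\left(c,O \right)} = O \left(5 + 2 O\right)$
$\left(-13494 + G{\left(-143,- \frac{144}{-37} \right)}\right) + \left(\left(10628 + 2857\right) + 10867\right) = \left(-13494 + - \frac{144}{-37} \left(5 + 2 \left(- \frac{144}{-37}\right)\right)\right) + \left(\left(10628 + 2857\right) + 10867\right) = \left(-13494 + \left(-144\right) \left(- \frac{1}{37}\right) \left(5 + 2 \left(\left(-144\right) \left(- \frac{1}{37}\right)\right)\right)\right) + \left(13485 + 10867\right) = \left(-13494 + \frac{144 \left(5 + 2 \cdot \frac{144}{37}\right)}{37}\right) + 24352 = \left(-13494 + \frac{144 \left(5 + \frac{288}{37}\right)}{37}\right) + 24352 = \left(-13494 + \frac{144}{37} \cdot \frac{473}{37}\right) + 24352 = \left(-13494 + \frac{68112}{1369}\right) + 24352 = - \frac{18405174}{1369} + 24352 = \frac{14932714}{1369}$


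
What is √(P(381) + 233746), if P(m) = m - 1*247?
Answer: 2*√58470 ≈ 483.61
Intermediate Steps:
P(m) = -247 + m (P(m) = m - 247 = -247 + m)
√(P(381) + 233746) = √((-247 + 381) + 233746) = √(134 + 233746) = √233880 = 2*√58470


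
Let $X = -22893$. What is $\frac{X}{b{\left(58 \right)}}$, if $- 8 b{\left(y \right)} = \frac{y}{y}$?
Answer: $183144$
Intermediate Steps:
$b{\left(y \right)} = - \frac{1}{8}$ ($b{\left(y \right)} = - \frac{y \frac{1}{y}}{8} = \left(- \frac{1}{8}\right) 1 = - \frac{1}{8}$)
$\frac{X}{b{\left(58 \right)}} = - \frac{22893}{- \frac{1}{8}} = \left(-22893\right) \left(-8\right) = 183144$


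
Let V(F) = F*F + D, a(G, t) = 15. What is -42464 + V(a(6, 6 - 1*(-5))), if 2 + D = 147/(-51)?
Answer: -718146/17 ≈ -42244.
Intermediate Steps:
D = -83/17 (D = -2 + 147/(-51) = -2 + 147*(-1/51) = -2 - 49/17 = -83/17 ≈ -4.8824)
V(F) = -83/17 + F**2 (V(F) = F*F - 83/17 = F**2 - 83/17 = -83/17 + F**2)
-42464 + V(a(6, 6 - 1*(-5))) = -42464 + (-83/17 + 15**2) = -42464 + (-83/17 + 225) = -42464 + 3742/17 = -718146/17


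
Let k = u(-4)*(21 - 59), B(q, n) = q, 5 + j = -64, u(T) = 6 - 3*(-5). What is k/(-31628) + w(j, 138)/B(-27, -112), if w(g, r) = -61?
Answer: 975427/426978 ≈ 2.2845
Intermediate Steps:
u(T) = 21 (u(T) = 6 - 1*(-15) = 6 + 15 = 21)
j = -69 (j = -5 - 64 = -69)
k = -798 (k = 21*(21 - 59) = 21*(-38) = -798)
k/(-31628) + w(j, 138)/B(-27, -112) = -798/(-31628) - 61/(-27) = -798*(-1/31628) - 61*(-1/27) = 399/15814 + 61/27 = 975427/426978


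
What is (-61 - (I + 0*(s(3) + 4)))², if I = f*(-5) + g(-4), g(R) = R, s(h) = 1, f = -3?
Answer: 5184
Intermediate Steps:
I = 11 (I = -3*(-5) - 4 = 15 - 4 = 11)
(-61 - (I + 0*(s(3) + 4)))² = (-61 - (11 + 0*(1 + 4)))² = (-61 - (11 + 0*5))² = (-61 - (11 + 0))² = (-61 - 1*11)² = (-61 - 11)² = (-72)² = 5184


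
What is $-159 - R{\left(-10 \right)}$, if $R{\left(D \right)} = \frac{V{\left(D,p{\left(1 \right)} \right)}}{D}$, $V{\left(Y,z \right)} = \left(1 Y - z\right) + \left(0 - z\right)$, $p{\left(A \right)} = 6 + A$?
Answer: $- \frac{807}{5} \approx -161.4$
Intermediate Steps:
$V{\left(Y,z \right)} = Y - 2 z$ ($V{\left(Y,z \right)} = \left(Y - z\right) - z = Y - 2 z$)
$R{\left(D \right)} = \frac{-14 + D}{D}$ ($R{\left(D \right)} = \frac{D - 2 \left(6 + 1\right)}{D} = \frac{D - 14}{D} = \frac{-14 + D}{D}$)
$-159 - R{\left(-10 \right)} = -159 - \frac{-14 - 10}{-10} = -159 - \left(- \frac{1}{10}\right) \left(-24\right) = -159 - \frac{12}{5} = - \frac{807}{5}$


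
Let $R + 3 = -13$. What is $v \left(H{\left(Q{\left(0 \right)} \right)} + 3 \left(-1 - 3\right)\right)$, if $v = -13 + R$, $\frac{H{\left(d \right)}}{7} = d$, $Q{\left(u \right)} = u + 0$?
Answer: $348$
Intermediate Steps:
$R = -16$ ($R = -3 - 13 = -16$)
$Q{\left(u \right)} = u$
$H{\left(d \right)} = 7 d$
$v = -29$ ($v = -13 - 16 = -29$)
$v \left(H{\left(Q{\left(0 \right)} \right)} + 3 \left(-1 - 3\right)\right) = - 29 \left(7 \cdot 0 + 3 \left(-1 - 3\right)\right) = - 29 \left(0 + 3 \left(-4\right)\right) = - 29 \left(0 - 12\right) = \left(-29\right) \left(-12\right) = 348$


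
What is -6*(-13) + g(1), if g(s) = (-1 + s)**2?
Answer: 78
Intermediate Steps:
-6*(-13) + g(1) = -6*(-13) + (-1 + 1)**2 = 78 + 0**2 = 78 + 0 = 78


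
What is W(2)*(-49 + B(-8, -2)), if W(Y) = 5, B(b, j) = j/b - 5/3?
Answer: -3025/12 ≈ -252.08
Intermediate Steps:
B(b, j) = -5/3 + j/b (B(b, j) = j/b - 5*⅓ = j/b - 5/3 = -5/3 + j/b)
W(2)*(-49 + B(-8, -2)) = 5*(-49 + (-5/3 - 2/(-8))) = 5*(-49 + (-5/3 - 2*(-⅛))) = 5*(-49 + (-5/3 + ¼)) = 5*(-49 - 17/12) = 5*(-605/12) = -3025/12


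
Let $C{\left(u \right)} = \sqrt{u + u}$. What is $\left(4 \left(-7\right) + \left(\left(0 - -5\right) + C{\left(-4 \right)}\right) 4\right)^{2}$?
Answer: $64 \left(1 - i \sqrt{2}\right)^{2} \approx -64.0 - 181.02 i$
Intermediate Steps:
$C{\left(u \right)} = \sqrt{2} \sqrt{u}$ ($C{\left(u \right)} = \sqrt{2 u} = \sqrt{2} \sqrt{u}$)
$\left(4 \left(-7\right) + \left(\left(0 - -5\right) + C{\left(-4 \right)}\right) 4\right)^{2} = \left(4 \left(-7\right) + \left(\left(0 - -5\right) + \sqrt{2} \sqrt{-4}\right) 4\right)^{2} = \left(-28 + \left(\left(0 + 5\right) + \sqrt{2} \cdot 2 i\right) 4\right)^{2} = \left(-28 + \left(5 + 2 i \sqrt{2}\right) 4\right)^{2} = \left(-28 + \left(20 + 8 i \sqrt{2}\right)\right)^{2} = \left(-8 + 8 i \sqrt{2}\right)^{2}$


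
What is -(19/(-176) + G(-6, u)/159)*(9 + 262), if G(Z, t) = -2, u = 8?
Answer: 914083/27984 ≈ 32.664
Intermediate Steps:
-(19/(-176) + G(-6, u)/159)*(9 + 262) = -(19/(-176) - 2/159)*(9 + 262) = -(19*(-1/176) - 2*1/159)*271 = -(-19/176 - 2/159)*271 = -(-3373)*271/27984 = -1*(-914083/27984) = 914083/27984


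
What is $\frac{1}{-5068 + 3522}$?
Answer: $- \frac{1}{1546} \approx -0.00064683$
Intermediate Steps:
$\frac{1}{-5068 + 3522} = \frac{1}{-1546} = - \frac{1}{1546}$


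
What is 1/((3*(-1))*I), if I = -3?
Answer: 1/9 ≈ 0.11111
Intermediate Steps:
1/((3*(-1))*I) = 1/((3*(-1))*(-3)) = 1/(-3*(-3)) = 1/9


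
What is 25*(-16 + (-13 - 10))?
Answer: -975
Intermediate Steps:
25*(-16 + (-13 - 10)) = 25*(-16 - 23) = 25*(-39) = -975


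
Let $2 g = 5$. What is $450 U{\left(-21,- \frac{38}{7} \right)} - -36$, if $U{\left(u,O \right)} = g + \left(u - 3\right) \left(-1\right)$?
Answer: $11961$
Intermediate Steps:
$g = \frac{5}{2}$ ($g = \frac{1}{2} \cdot 5 = \frac{5}{2} \approx 2.5$)
$U{\left(u,O \right)} = \frac{11}{2} - u$ ($U{\left(u,O \right)} = \frac{5}{2} + \left(u - 3\right) \left(-1\right) = \frac{5}{2} + \left(-3 + u\right) \left(-1\right) = \frac{5}{2} - \left(-3 + u\right) = \frac{11}{2} - u$)
$450 U{\left(-21,- \frac{38}{7} \right)} - -36 = 450 \left(\frac{11}{2} - -21\right) - -36 = 450 \left(\frac{11}{2} + 21\right) + 36 = 450 \cdot \frac{53}{2} + 36 = 11925 + 36 = 11961$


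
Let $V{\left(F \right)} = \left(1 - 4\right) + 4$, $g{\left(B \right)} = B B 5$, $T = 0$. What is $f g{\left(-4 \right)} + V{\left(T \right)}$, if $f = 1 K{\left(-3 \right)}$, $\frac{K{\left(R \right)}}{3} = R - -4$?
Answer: $241$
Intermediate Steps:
$K{\left(R \right)} = 12 + 3 R$ ($K{\left(R \right)} = 3 \left(R - -4\right) = 3 \left(R + 4\right) = 3 \left(4 + R\right) = 12 + 3 R$)
$g{\left(B \right)} = 5 B^{2}$ ($g{\left(B \right)} = B^{2} \cdot 5 = 5 B^{2}$)
$f = 3$ ($f = 1 \left(12 + 3 \left(-3\right)\right) = 1 \left(12 - 9\right) = 1 \cdot 3 = 3$)
$V{\left(F \right)} = 1$ ($V{\left(F \right)} = -3 + 4 = 1$)
$f g{\left(-4 \right)} + V{\left(T \right)} = 3 \cdot 5 \left(-4\right)^{2} + 1 = 3 \cdot 5 \cdot 16 + 1 = 3 \cdot 80 + 1 = 240 + 1 = 241$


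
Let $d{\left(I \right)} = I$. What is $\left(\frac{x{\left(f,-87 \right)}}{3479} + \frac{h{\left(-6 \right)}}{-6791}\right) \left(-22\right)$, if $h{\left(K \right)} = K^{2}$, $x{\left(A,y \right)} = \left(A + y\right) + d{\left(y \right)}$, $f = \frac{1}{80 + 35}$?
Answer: $\frac{3306251938}{2716977235} \approx 1.2169$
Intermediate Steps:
$f = \frac{1}{115} \approx 0.0086956$
$x{\left(A,y \right)} = A + 2 y$ ($x{\left(A,y \right)} = \left(A + y\right) + y = A + 2 y$)
$\left(\frac{x{\left(f,-87 \right)}}{3479} + \frac{h{\left(-6 \right)}}{-6791}\right) \left(-22\right) = \left(\frac{\frac{1}{115} + 2 \left(-87\right)}{3479} + \frac{\left(-6\right)^{2}}{-6791}\right) \left(-22\right) = \left(\left(\frac{1}{115} - 174\right) \frac{1}{3479} + 36 \left(- \frac{1}{6791}\right)\right) \left(-22\right) = \left(\left(- \frac{20009}{115}\right) \frac{1}{3479} - \frac{36}{6791}\right) \left(-22\right) = \left(- \frac{20009}{400085} - \frac{36}{6791}\right) \left(-22\right) = \left(- \frac{150284179}{2716977235}\right) \left(-22\right) = \frac{3306251938}{2716977235}$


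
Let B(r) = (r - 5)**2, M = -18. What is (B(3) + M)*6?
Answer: -84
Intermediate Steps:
B(r) = (-5 + r)**2
(B(3) + M)*6 = ((-5 + 3)**2 - 18)*6 = ((-2)**2 - 18)*6 = (4 - 18)*6 = -14*6 = -84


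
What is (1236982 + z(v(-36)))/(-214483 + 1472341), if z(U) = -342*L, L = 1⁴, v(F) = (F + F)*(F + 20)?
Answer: 618320/628929 ≈ 0.98313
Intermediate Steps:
v(F) = 2*F*(20 + F) (v(F) = (2*F)*(20 + F) = 2*F*(20 + F))
L = 1
z(U) = -342 (z(U) = -342*1 = -342)
(1236982 + z(v(-36)))/(-214483 + 1472341) = (1236982 - 342)/(-214483 + 1472341) = 1236640/1257858 = 1236640*(1/1257858) = 618320/628929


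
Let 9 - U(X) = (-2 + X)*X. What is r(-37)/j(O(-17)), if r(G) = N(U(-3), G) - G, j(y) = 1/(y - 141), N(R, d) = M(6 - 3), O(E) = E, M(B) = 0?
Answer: -5846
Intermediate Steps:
U(X) = 9 - X*(-2 + X) (U(X) = 9 - (-2 + X)*X = 9 - X*(-2 + X))
N(R, d) = 0
j(y) = 1/(-141 + y)
r(G) = -G (r(G) = 0 - G = -G)
r(-37)/j(O(-17)) = (-1*(-37))/(1/(-141 - 17)) = 37/(1/(-158)) = 37/(-1/158) = 37*(-158) = -5846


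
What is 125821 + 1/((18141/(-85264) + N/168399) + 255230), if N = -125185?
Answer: 461092902402094702937/3664673642617181 ≈ 1.2582e+5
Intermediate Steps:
125821 + 1/((18141/(-85264) + N/168399) + 255230) = 125821 + 1/((18141/(-85264) - 125185/168399) + 255230) = 125821 + 1/((18141*(-1/85264) - 125185*1/168399) + 255230) = 125821 + 1/((-18141/85264 - 125185/168399) + 255230) = 125821 + 1/(-13728700099/14358372336 + 255230) = 125821 + 1/(3664673642617181/14358372336) = 125821 + 14358372336/3664673642617181 = 461092902402094702937/3664673642617181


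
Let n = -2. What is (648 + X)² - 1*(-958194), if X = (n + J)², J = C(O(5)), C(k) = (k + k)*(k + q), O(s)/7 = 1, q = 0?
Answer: 98256690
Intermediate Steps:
O(s) = 7 (O(s) = 7*1 = 7)
C(k) = 2*k² (C(k) = (k + k)*(k + 0) = (2*k)*k = 2*k²)
J = 98 (J = 2*7² = 2*49 = 98)
X = 9216 (X = (-2 + 98)² = 96² = 9216)
(648 + X)² - 1*(-958194) = (648 + 9216)² - 1*(-958194) = 9864² + 958194 = 97298496 + 958194 = 98256690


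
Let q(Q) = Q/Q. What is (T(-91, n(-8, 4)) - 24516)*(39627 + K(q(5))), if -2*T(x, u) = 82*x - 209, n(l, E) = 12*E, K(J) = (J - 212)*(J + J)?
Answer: -1621558005/2 ≈ -8.1078e+8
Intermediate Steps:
q(Q) = 1
K(J) = 2*J*(-212 + J) (K(J) = (-212 + J)*(2*J) = 2*J*(-212 + J))
T(x, u) = 209/2 - 41*x (T(x, u) = -(82*x - 209)/2 = -(-209 + 82*x)/2 = 209/2 - 41*x)
(T(-91, n(-8, 4)) - 24516)*(39627 + K(q(5))) = ((209/2 - 41*(-91)) - 24516)*(39627 + 2*1*(-212 + 1)) = ((209/2 + 3731) - 24516)*(39627 + 2*1*(-211)) = (7671/2 - 24516)*(39627 - 422) = -41361/2*39205 = -1621558005/2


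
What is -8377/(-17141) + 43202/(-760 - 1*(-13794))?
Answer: 424855650/111707897 ≈ 3.8033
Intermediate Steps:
-8377/(-17141) + 43202/(-760 - 1*(-13794)) = -8377*(-1/17141) + 43202/(-760 + 13794) = 8377/17141 + 43202/13034 = 8377/17141 + 43202*(1/13034) = 8377/17141 + 21601/6517 = 424855650/111707897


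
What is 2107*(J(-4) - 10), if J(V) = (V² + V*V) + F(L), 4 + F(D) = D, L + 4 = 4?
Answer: 37926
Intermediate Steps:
L = 0 (L = -4 + 4 = 0)
F(D) = -4 + D
J(V) = -4 + 2*V² (J(V) = (V² + V*V) + (-4 + 0) = (V² + V²) - 4 = 2*V² - 4 = -4 + 2*V²)
2107*(J(-4) - 10) = 2107*((-4 + 2*(-4)²) - 10) = 2107*((-4 + 2*16) - 10) = 2107*((-4 + 32) - 10) = 2107*(28 - 10) = 2107*18 = 37926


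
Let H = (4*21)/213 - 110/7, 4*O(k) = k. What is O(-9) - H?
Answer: 25983/1988 ≈ 13.070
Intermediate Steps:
O(k) = k/4
H = -7614/497 (H = 84*(1/213) - 110*⅐ = 28/71 - 110/7 = -7614/497 ≈ -15.320)
O(-9) - H = (¼)*(-9) - 1*(-7614/497) = -9/4 + 7614/497 = 25983/1988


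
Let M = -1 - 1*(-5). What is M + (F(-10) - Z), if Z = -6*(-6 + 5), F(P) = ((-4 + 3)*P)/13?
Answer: -16/13 ≈ -1.2308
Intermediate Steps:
F(P) = -P/13 (F(P) = -P*(1/13) = -P/13)
Z = 6 (Z = -6*(-1) = 6)
M = 4 (M = -1 + 5 = 4)
M + (F(-10) - Z) = 4 + (-1/13*(-10) - 1*6) = 4 + (10/13 - 6) = 4 - 68/13 = -16/13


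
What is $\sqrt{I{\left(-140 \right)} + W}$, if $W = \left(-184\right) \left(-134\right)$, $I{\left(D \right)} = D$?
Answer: $6 \sqrt{681} \approx 156.58$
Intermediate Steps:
$W = 24656$
$\sqrt{I{\left(-140 \right)} + W} = \sqrt{-140 + 24656} = \sqrt{24516} = 6 \sqrt{681}$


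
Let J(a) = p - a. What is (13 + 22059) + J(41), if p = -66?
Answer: 21965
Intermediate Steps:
J(a) = -66 - a
(13 + 22059) + J(41) = (13 + 22059) + (-66 - 1*41) = 22072 + (-66 - 41) = 22072 - 107 = 21965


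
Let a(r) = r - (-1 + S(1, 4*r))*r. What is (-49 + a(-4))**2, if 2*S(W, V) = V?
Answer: 7921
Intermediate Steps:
S(W, V) = V/2
a(r) = r - r*(-1 + 2*r) (a(r) = r - (-1 + (4*r)/2)*r = r - (-1 + 2*r)*r = r - r*(-1 + 2*r))
(-49 + a(-4))**2 = (-49 + 2*(-4)*(1 - 1*(-4)))**2 = (-49 + 2*(-4)*(1 + 4))**2 = (-49 + 2*(-4)*5)**2 = (-49 - 40)**2 = (-89)**2 = 7921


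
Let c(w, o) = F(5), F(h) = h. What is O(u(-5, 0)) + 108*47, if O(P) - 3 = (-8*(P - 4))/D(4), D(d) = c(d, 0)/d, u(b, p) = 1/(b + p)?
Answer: 127647/25 ≈ 5105.9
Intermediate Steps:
c(w, o) = 5
D(d) = 5/d
O(P) = 143/5 - 32*P/5 (O(P) = 3 + (-8*(P - 4))/((5/4)) = 3 + (-8*(-4 + P))/((5*(¼))) = 3 + (32 - 8*P)/(5/4) = 3 + (32 - 8*P)*(⅘) = 3 + (128/5 - 32*P/5) = 143/5 - 32*P/5)
O(u(-5, 0)) + 108*47 = (143/5 - 32/(5*(-5 + 0))) + 108*47 = (143/5 - 32/5/(-5)) + 5076 = (143/5 - 32/5*(-⅕)) + 5076 = (143/5 + 32/25) + 5076 = 747/25 + 5076 = 127647/25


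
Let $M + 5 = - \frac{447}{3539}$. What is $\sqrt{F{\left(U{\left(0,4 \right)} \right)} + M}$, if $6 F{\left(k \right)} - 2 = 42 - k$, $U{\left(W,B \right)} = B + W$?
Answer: $\frac{\sqrt{173630418}}{10617} \approx 1.2411$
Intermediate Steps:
$M = - \frac{18142}{3539}$ ($M = -5 - \frac{447}{3539} = - \frac{18142}{3539} \approx -5.1263$)
$F{\left(k \right)} = \frac{22}{3} - \frac{k}{6}$ ($F{\left(k \right)} = \frac{1}{3} + \frac{42 - k}{6} = \frac{1}{3} - \left(-7 + \frac{k}{6}\right) = \frac{22}{3} - \frac{k}{6}$)
$\sqrt{F{\left(U{\left(0,4 \right)} \right)} + M} = \sqrt{\left(\frac{22}{3} - \frac{4 + 0}{6}\right) - \frac{18142}{3539}} = \sqrt{\left(\frac{22}{3} - \frac{2}{3}\right) - \frac{18142}{3539}} = \sqrt{\frac{20}{3} - \frac{18142}{3539}} = \sqrt{\frac{16354}{10617}} = \frac{\sqrt{173630418}}{10617}$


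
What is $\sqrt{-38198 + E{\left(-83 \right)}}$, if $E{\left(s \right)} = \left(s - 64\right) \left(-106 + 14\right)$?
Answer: $13 i \sqrt{146} \approx 157.08 i$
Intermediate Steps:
$E{\left(s \right)} = 5888 - 92 s$ ($E{\left(s \right)} = \left(-64 + s\right) \left(-92\right) = 5888 - 92 s$)
$\sqrt{-38198 + E{\left(-83 \right)}} = \sqrt{-38198 + \left(5888 - -7636\right)} = \sqrt{-38198 + \left(5888 + 7636\right)} = \sqrt{-38198 + 13524} = \sqrt{-24674} = 13 i \sqrt{146}$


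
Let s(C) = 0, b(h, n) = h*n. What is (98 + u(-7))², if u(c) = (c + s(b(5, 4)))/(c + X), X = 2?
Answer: 247009/25 ≈ 9880.4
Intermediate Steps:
u(c) = c/(2 + c) (u(c) = (c + 0)/(c + 2) = c/(2 + c))
(98 + u(-7))² = (98 - 7/(2 - 7))² = (98 - 7/(-5))² = (98 - 7*(-⅕))² = (98 + 7/5)² = (497/5)² = 247009/25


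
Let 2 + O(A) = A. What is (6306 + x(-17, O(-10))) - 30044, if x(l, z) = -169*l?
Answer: -20865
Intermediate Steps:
O(A) = -2 + A
(6306 + x(-17, O(-10))) - 30044 = (6306 - 169*(-17)) - 30044 = (6306 + 2873) - 30044 = 9179 - 30044 = -20865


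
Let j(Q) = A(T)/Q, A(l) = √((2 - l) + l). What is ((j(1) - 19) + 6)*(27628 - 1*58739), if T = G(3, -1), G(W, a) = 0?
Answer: 404443 - 31111*√2 ≈ 3.6045e+5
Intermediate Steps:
T = 0
A(l) = √2
j(Q) = √2/Q
((j(1) - 19) + 6)*(27628 - 1*58739) = ((√2/1 - 19) + 6)*(27628 - 1*58739) = ((√2*1 - 19) + 6)*(27628 - 58739) = ((√2 - 19) + 6)*(-31111) = ((-19 + √2) + 6)*(-31111) = (-13 + √2)*(-31111) = 404443 - 31111*√2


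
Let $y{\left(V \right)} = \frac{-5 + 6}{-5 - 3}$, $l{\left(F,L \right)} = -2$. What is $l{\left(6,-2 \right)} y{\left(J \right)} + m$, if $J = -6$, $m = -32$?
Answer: $- \frac{127}{4} \approx -31.75$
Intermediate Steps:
$y{\left(V \right)} = - \frac{1}{8}$ ($y{\left(V \right)} = 1 \frac{1}{-8} = 1 \left(- \frac{1}{8}\right) = - \frac{1}{8}$)
$l{\left(6,-2 \right)} y{\left(J \right)} + m = \left(-2\right) \left(- \frac{1}{8}\right) - 32 = \frac{1}{4} - 32 = - \frac{127}{4}$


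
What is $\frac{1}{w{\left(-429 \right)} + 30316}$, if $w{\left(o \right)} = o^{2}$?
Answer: $\frac{1}{214357} \approx 4.6651 \cdot 10^{-6}$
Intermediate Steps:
$\frac{1}{w{\left(-429 \right)} + 30316} = \frac{1}{\left(-429\right)^{2} + 30316} = \frac{1}{184041 + 30316} = \frac{1}{214357}$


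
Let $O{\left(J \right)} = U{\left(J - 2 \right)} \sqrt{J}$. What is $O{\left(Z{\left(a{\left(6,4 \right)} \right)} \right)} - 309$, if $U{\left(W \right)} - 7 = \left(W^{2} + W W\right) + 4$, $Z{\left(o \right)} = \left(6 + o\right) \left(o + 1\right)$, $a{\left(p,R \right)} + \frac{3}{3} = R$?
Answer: $13629$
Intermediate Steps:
$a{\left(p,R \right)} = -1 + R$
$Z{\left(o \right)} = \left(1 + o\right) \left(6 + o\right)$ ($Z{\left(o \right)} = \left(6 + o\right) \left(1 + o\right) = \left(1 + o\right) \left(6 + o\right)$)
$U{\left(W \right)} = 11 + 2 W^{2}$ ($U{\left(W \right)} = 7 + \left(\left(W^{2} + W W\right) + 4\right) = 7 + \left(\left(W^{2} + W^{2}\right) + 4\right) = 7 + \left(2 W^{2} + 4\right) = 7 + \left(4 + 2 W^{2}\right) = 11 + 2 W^{2}$)
$O{\left(J \right)} = \sqrt{J} \left(11 + 2 \left(-2 + J\right)^{2}\right)$ ($O{\left(J \right)} = \left(11 + 2 \left(J - 2\right)^{2}\right) \sqrt{J} = \left(11 + 2 \left(-2 + J\right)^{2}\right) \sqrt{J} = \sqrt{J} \left(11 + 2 \left(-2 + J\right)^{2}\right)$)
$O{\left(Z{\left(a{\left(6,4 \right)} \right)} \right)} - 309 = \sqrt{6 + \left(-1 + 4\right)^{2} + 7 \left(-1 + 4\right)} \left(11 + 2 \left(-2 + \left(6 + \left(-1 + 4\right)^{2} + 7 \left(-1 + 4\right)\right)\right)^{2}\right) - 309 = \sqrt{6 + 3^{2} + 7 \cdot 3} \left(11 + 2 \left(-2 + \left(6 + 3^{2} + 7 \cdot 3\right)\right)^{2}\right) - 309 = \sqrt{6 + 9 + 21} \left(11 + 2 \left(-2 + \left(6 + 9 + 21\right)\right)^{2}\right) - 309 = \sqrt{36} \left(11 + 2 \left(-2 + 36\right)^{2}\right) - 309 = 6 \left(11 + 2 \cdot 34^{2}\right) - 309 = 6 \left(11 + 2 \cdot 1156\right) - 309 = 6 \left(11 + 2312\right) - 309 = 6 \cdot 2323 - 309 = 13938 - 309 = 13629$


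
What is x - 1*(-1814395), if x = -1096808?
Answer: 717587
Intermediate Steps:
x - 1*(-1814395) = -1096808 - 1*(-1814395) = -1096808 + 1814395 = 717587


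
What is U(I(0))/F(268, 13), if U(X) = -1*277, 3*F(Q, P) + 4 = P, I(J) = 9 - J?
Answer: -277/3 ≈ -92.333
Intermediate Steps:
F(Q, P) = -4/3 + P/3
U(X) = -277
U(I(0))/F(268, 13) = -277/(-4/3 + (1/3)*13) = -277/(-4/3 + 13/3) = -277/3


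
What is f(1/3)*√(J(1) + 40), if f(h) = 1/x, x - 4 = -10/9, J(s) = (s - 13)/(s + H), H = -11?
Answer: 9*√1030/130 ≈ 2.2219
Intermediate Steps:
J(s) = (-13 + s)/(-11 + s) (J(s) = (s - 13)/(s - 11) = (-13 + s)/(-11 + s))
x = 26/9 (x = 4 - 10/9 = 26/9 ≈ 2.8889)
f(h) = 9/26 (f(h) = 1/(26/9) = 9/26)
f(1/3)*√(J(1) + 40) = 9*√((-13 + 1)/(-11 + 1) + 40)/26 = 9*√(-12/(-10) + 40)/26 = 9*√(-⅒*(-12) + 40)/26 = 9*√(6/5 + 40)/26 = 9*√(206/5)/26 = 9*(√1030/5)/26 = 9*√1030/130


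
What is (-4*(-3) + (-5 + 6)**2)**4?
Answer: 28561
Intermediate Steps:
(-4*(-3) + (-5 + 6)**2)**4 = (12 + 1**2)**4 = (12 + 1)**4 = 13**4 = 28561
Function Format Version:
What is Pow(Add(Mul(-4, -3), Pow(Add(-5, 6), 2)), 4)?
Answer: 28561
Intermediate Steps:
Pow(Add(Mul(-4, -3), Pow(Add(-5, 6), 2)), 4) = Pow(Add(12, Pow(1, 2)), 4) = Pow(Add(12, 1), 4) = Pow(13, 4) = 28561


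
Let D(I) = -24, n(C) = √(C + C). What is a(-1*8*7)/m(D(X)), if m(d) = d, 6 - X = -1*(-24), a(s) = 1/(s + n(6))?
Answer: 7/9372 + √3/37488 ≈ 0.00079311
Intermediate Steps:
n(C) = √2*√C (n(C) = √(2*C) = √2*√C)
a(s) = 1/(s + 2*√3) (a(s) = 1/(s + √2*√6) = 1/(s + 2*√3))
X = -18 (X = 6 - (-1)*(-24) = 6 - 1*24 = 6 - 24 = -18)
a(-1*8*7)/m(D(X)) = 1/((-1*8*7 + 2*√3)*(-24)) = -1/24/(-8*7 + 2*√3) = -1/24/(-56 + 2*√3) = -1/(24*(-56 + 2*√3))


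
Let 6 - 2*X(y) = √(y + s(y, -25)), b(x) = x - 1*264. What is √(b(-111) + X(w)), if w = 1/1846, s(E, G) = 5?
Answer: √(-1267670352 - 923*√17040426)/1846 ≈ 19.316*I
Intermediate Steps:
w = 1/1846 ≈ 0.00054171
b(x) = -264 + x (b(x) = x - 264 = -264 + x)
X(y) = 3 - √(5 + y)/2 (X(y) = 3 - √(y + 5)/2 = 3 - √(5 + y)/2)
√(b(-111) + X(w)) = √((-264 - 111) + (3 - √(5 + 1/1846)/2)) = √(-375 + (3 - √17040426/3692)) = √(-372 - √17040426/3692)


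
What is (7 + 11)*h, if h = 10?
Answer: 180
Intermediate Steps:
(7 + 11)*h = (7 + 11)*10 = 18*10 = 180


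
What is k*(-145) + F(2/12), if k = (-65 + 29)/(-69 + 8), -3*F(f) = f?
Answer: -94021/1098 ≈ -85.629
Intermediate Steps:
F(f) = -f/3
k = 36/61 (k = -36/(-61) = -36*(-1/61) = 36/61 ≈ 0.59016)
k*(-145) + F(2/12) = (36/61)*(-145) - 2/(3*12) = -5220/61 - 2/(3*12) = -5220/61 - ⅓*⅙ = -5220/61 - 1/18 = -94021/1098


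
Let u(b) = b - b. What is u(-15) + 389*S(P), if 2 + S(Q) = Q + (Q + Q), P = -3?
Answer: -4279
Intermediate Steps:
u(b) = 0
S(Q) = -2 + 3*Q (S(Q) = -2 + (Q + (Q + Q)) = -2 + (Q + 2*Q) = -2 + 3*Q)
u(-15) + 389*S(P) = 0 + 389*(-2 + 3*(-3)) = 0 + 389*(-2 - 9) = 0 + 389*(-11) = 0 - 4279 = -4279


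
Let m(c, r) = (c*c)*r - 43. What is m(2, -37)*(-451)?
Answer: 86141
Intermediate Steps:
m(c, r) = -43 + r*c² (m(c, r) = c²*r - 43 = r*c² - 43 = -43 + r*c²)
m(2, -37)*(-451) = (-43 - 37*2²)*(-451) = (-43 - 37*4)*(-451) = (-43 - 148)*(-451) = -191*(-451) = 86141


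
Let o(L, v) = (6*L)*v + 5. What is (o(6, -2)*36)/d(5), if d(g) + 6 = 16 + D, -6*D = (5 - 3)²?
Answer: -1809/7 ≈ -258.43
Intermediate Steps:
D = -⅔ (D = -(5 - 3)²/6 = -⅙*2² = -⅙*4 = -⅔ ≈ -0.66667)
o(L, v) = 5 + 6*L*v (o(L, v) = 6*L*v + 5 = 5 + 6*L*v)
d(g) = 28/3 (d(g) = -6 + (16 - ⅔) = -6 + 46/3 = 28/3)
(o(6, -2)*36)/d(5) = ((5 + 6*6*(-2))*36)/(28/3) = ((5 - 72)*36)*(3/28) = -67*36*(3/28) = -2412*3/28 = -1809/7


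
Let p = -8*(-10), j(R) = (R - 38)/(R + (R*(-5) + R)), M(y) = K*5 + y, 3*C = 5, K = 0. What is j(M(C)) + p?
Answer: 1309/15 ≈ 87.267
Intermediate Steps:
C = 5/3 (C = (⅓)*5 = 5/3 ≈ 1.6667)
M(y) = y (M(y) = 0*5 + y = 0 + y = y)
j(R) = -(-38 + R)/(3*R) (j(R) = (-38 + R)/(R + (-5*R + R)) = (-38 + R)/(R - 4*R) = (-38 + R)/((-3*R)) = (-38 + R)*(-1/(3*R)) = -(-38 + R)/(3*R))
p = 80
j(M(C)) + p = (38 - 1*5/3)/(3*(5/3)) + 80 = (⅓)*(⅗)*(38 - 5/3) + 80 = (⅓)*(⅗)*(109/3) + 80 = 109/15 + 80 = 1309/15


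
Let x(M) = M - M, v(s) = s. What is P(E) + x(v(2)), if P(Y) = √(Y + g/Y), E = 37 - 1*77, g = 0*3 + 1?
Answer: I*√16010/20 ≈ 6.3265*I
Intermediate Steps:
g = 1 (g = 0 + 1 = 1)
E = -40 (E = 37 - 77 = -40)
P(Y) = √(Y + 1/Y)
x(M) = 0
P(E) + x(v(2)) = √(-40 + 1/(-40)) + 0 = √(-40 - 1/40) + 0 = √(-1601/40) + 0 = I*√16010/20 + 0 = I*√16010/20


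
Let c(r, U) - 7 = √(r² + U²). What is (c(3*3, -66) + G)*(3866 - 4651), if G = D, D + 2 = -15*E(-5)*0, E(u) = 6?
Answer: -3925 - 2355*√493 ≈ -56215.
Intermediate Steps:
c(r, U) = 7 + √(U² + r²) (c(r, U) = 7 + √(r² + U²) = 7 + √(U² + r²))
D = -2 (D = -2 - 15*6*0 = -2 - 90*0 = -2 + 0 = -2)
G = -2
(c(3*3, -66) + G)*(3866 - 4651) = ((7 + √((-66)² + (3*3)²)) - 2)*(3866 - 4651) = ((7 + √(4356 + 9²)) - 2)*(-785) = ((7 + √(4356 + 81)) - 2)*(-785) = ((7 + √4437) - 2)*(-785) = ((7 + 3*√493) - 2)*(-785) = (5 + 3*√493)*(-785) = -3925 - 2355*√493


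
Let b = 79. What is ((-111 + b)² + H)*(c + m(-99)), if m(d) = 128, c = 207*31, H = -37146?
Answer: -236418490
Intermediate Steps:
c = 6417
((-111 + b)² + H)*(c + m(-99)) = ((-111 + 79)² - 37146)*(6417 + 128) = ((-32)² - 37146)*6545 = (1024 - 37146)*6545 = -36122*6545 = -236418490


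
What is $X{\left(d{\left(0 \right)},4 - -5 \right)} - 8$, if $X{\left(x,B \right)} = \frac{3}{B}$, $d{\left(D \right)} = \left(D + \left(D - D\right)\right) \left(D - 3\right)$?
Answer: $- \frac{23}{3} \approx -7.6667$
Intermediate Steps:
$d{\left(D \right)} = D \left(-3 + D\right)$ ($d{\left(D \right)} = \left(D + 0\right) \left(-3 + D\right) = D \left(-3 + D\right)$)
$X{\left(d{\left(0 \right)},4 - -5 \right)} - 8 = \frac{3}{4 - -5} - 8 = \frac{3}{4 + 5} - 8 = \frac{3}{9} - 8 = 3 \cdot \frac{1}{9} - 8 = \frac{1}{3} - 8 = - \frac{23}{3}$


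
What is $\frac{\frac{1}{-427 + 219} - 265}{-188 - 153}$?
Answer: $\frac{5011}{6448} \approx 0.77714$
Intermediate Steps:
$\frac{\frac{1}{-427 + 219} - 265}{-188 - 153} = \frac{\frac{1}{-208} - 265}{-188 - 153} = \frac{- \frac{1}{208} - 265}{-341} = \left(- \frac{55121}{208}\right) \left(- \frac{1}{341}\right) = \frac{5011}{6448}$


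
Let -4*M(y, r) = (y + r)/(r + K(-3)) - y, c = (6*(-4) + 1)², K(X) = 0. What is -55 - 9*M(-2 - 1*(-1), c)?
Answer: -106867/2116 ≈ -50.504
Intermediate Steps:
c = 529 (c = (-24 + 1)² = (-23)² = 529)
M(y, r) = y/4 - (r + y)/(4*r) (M(y, r) = -((y + r)/(r + 0) - y)/4 = -((r + y)/r - y)/4 = -(-y + (r + y)/r)/4 = y/4 - (r + y)/(4*r))
-55 - 9*M(-2 - 1*(-1), c) = -55 - 9*(-1*529 - (-2 - 1*(-1)) + 529*(-2 - 1*(-1)))/(4*529) = -55 - 9*(-529 - (-2 + 1) + 529*(-2 + 1))/(4*529) = -55 - 9*(-529 - 1*(-1) + 529*(-1))/(4*529) = -55 - 9*(-529 + 1 - 529)/(4*529) = -55 - 9*(-1057)/(4*529) = -55 - 9*(-1057/2116) = -55 + 9513/2116 = -106867/2116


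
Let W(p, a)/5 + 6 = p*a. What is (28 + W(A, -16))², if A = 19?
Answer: 2316484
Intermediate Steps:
W(p, a) = -30 + 5*a*p (W(p, a) = -30 + 5*(p*a) = -30 + 5*(a*p) = -30 + 5*a*p)
(28 + W(A, -16))² = (28 + (-30 + 5*(-16)*19))² = (28 + (-30 - 1520))² = (28 - 1550)² = (-1522)² = 2316484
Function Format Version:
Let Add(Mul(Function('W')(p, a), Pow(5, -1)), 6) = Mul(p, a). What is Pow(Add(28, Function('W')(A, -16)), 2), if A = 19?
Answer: 2316484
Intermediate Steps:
Function('W')(p, a) = Add(-30, Mul(5, a, p)) (Function('W')(p, a) = Add(-30, Mul(5, Mul(p, a))) = Add(-30, Mul(5, Mul(a, p))) = Add(-30, Mul(5, a, p)))
Pow(Add(28, Function('W')(A, -16)), 2) = Pow(Add(28, Add(-30, Mul(5, -16, 19))), 2) = Pow(Add(28, Add(-30, -1520)), 2) = Pow(Add(28, -1550), 2) = Pow(-1522, 2) = 2316484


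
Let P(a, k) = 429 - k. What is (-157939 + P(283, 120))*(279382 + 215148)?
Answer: -77952763900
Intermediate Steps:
(-157939 + P(283, 120))*(279382 + 215148) = (-157939 + (429 - 1*120))*(279382 + 215148) = (-157939 + (429 - 120))*494530 = (-157939 + 309)*494530 = -157630*494530 = -77952763900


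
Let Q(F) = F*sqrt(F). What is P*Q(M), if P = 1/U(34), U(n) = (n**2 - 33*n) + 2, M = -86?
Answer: -43*I*sqrt(86)/18 ≈ -22.154*I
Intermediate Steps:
U(n) = 2 + n**2 - 33*n
Q(F) = F**(3/2)
P = 1/36 (P = 1/(2 + 34**2 - 33*34) = 1/(2 + 1156 - 1122) = 1/36 ≈ 0.027778)
P*Q(M) = (-86)**(3/2)/36 = (-86*I*sqrt(86))/36 = -43*I*sqrt(86)/18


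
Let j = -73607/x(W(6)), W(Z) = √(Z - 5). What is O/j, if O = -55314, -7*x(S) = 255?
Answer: -2015010/73607 ≈ -27.375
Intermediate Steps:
W(Z) = √(-5 + Z)
x(S) = -255/7 (x(S) = -⅐*255 = -255/7)
j = 515249/255 (j = -73607/(-255/7) = -73607*(-7/255) = 515249/255 ≈ 2020.6)
O/j = -55314/515249/255 = -55314*255/515249 = -2015010/73607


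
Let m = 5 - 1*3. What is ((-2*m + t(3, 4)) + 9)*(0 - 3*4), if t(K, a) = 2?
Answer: -84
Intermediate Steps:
m = 2 (m = 5 - 3 = 2)
((-2*m + t(3, 4)) + 9)*(0 - 3*4) = ((-2*2 + 2) + 9)*(0 - 3*4) = ((-4 + 2) + 9)*(0 - 12) = (-2 + 9)*(-12) = 7*(-12) = -84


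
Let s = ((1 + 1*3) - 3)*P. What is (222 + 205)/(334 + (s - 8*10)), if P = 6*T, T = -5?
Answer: 61/32 ≈ 1.9063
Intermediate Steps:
P = -30 (P = 6*(-5) = -30)
s = -30 (s = ((1 + 1*3) - 3)*(-30) = ((1 + 3) - 3)*(-30) = (4 - 3)*(-30) = 1*(-30) = -30)
(222 + 205)/(334 + (s - 8*10)) = (222 + 205)/(334 + (-30 - 8*10)) = 427/(334 + (-30 - 80)) = 427/(334 - 110) = 427/224 = 427*(1/224) = 61/32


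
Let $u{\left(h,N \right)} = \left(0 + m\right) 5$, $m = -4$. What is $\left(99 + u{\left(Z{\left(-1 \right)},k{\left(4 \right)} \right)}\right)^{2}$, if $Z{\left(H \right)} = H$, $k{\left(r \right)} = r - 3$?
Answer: $6241$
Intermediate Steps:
$k{\left(r \right)} = -3 + r$
$u{\left(h,N \right)} = -20$ ($u{\left(h,N \right)} = \left(0 - 4\right) 5 = \left(-4\right) 5 = -20$)
$\left(99 + u{\left(Z{\left(-1 \right)},k{\left(4 \right)} \right)}\right)^{2} = \left(99 - 20\right)^{2} = 79^{2} = 6241$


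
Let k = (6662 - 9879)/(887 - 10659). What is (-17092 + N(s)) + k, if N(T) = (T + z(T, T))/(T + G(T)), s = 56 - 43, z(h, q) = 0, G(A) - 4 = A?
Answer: -2505233587/146580 ≈ -17091.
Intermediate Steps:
G(A) = 4 + A
k = 3217/9772 (k = -3217/(-9772) = -3217*(-1/9772) = 3217/9772 ≈ 0.32921)
s = 13
N(T) = T/(4 + 2*T) (N(T) = (T + 0)/(T + (4 + T)) = T/(4 + 2*T))
(-17092 + N(s)) + k = (-17092 + (1/2)*13/(2 + 13)) + 3217/9772 = (-17092 + (1/2)*13/15) + 3217/9772 = (-17092 + (1/2)*13*(1/15)) + 3217/9772 = (-17092 + 13/30) + 3217/9772 = -512747/30 + 3217/9772 = -2505233587/146580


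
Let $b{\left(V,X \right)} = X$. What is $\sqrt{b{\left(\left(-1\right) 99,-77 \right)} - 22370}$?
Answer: $i \sqrt{22447} \approx 149.82 i$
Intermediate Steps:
$\sqrt{b{\left(\left(-1\right) 99,-77 \right)} - 22370} = \sqrt{-77 - 22370} = \sqrt{-22447} = i \sqrt{22447}$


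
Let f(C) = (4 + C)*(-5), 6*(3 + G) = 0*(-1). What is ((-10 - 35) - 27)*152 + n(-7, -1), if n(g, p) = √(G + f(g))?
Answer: -10944 + 2*√3 ≈ -10941.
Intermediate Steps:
G = -3 (G = -3 + (0*(-1))/6 = -3 + (⅙)*0 = -3 + 0 = -3)
f(C) = -20 - 5*C
n(g, p) = √(-23 - 5*g) (n(g, p) = √(-3 + (-20 - 5*g)) = √(-23 - 5*g))
((-10 - 35) - 27)*152 + n(-7, -1) = ((-10 - 35) - 27)*152 + √(-23 - 5*(-7)) = (-45 - 27)*152 + √(-23 + 35) = -72*152 + √12 = -10944 + 2*√3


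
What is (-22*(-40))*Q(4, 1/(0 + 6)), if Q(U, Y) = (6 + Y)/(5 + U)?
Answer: 16280/27 ≈ 602.96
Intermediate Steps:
Q(U, Y) = (6 + Y)/(5 + U)
(-22*(-40))*Q(4, 1/(0 + 6)) = (-22*(-40))*((6 + 1/(0 + 6))/(5 + 4)) = 880*((6 + 1/6)/9) = 880*((6 + ⅙)/9) = 880*((⅑)*(37/6)) = 880*(37/54) = 16280/27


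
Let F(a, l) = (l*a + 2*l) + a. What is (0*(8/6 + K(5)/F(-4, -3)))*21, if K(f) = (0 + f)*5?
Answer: 0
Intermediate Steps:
F(a, l) = a + 2*l + a*l (F(a, l) = (a*l + 2*l) + a = (2*l + a*l) + a = a + 2*l + a*l)
K(f) = 5*f (K(f) = f*5 = 5*f)
(0*(8/6 + K(5)/F(-4, -3)))*21 = (0*(8/6 + (5*5)/(-4 + 2*(-3) - 4*(-3))))*21 = (0*(8*(⅙) + 25/(-4 - 6 + 12)))*21 = (0*(4/3 + 25/2))*21 = (0*(83/6))*21 = 0*21 = 0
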